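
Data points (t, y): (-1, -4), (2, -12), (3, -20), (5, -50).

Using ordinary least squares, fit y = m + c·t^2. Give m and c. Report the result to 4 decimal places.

Entries of AᵀA: Σ1 = 4, Σt^2 = 39, Σt^2·t^2 = 723.
And Σy = -86, Σt^2·y = -1482.
Normal equations: [[4, 39]; [39, 723]]·[m, c]ᵀ = [-86, -1482]ᵀ.
Determinant 4·723 − 39² = 1371.
m = ((-86)·723 − 39·(-1482))/1371 = -1460/457; c = (4·(-1482) − 39·(-86))/1371 = -858/457.

m = -3.1947, c = -1.8775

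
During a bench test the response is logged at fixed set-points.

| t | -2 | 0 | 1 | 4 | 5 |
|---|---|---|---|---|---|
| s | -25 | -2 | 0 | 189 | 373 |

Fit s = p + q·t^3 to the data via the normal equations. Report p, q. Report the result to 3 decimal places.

p = -2.099, q = 2.997

Entries of XᵀX: Σ1 = 5, Σt^3 = 182, Σt^3·t^3 = 19786.
Moment sums: Σs = 535, Σt^3·s = 58921.
Normal equations: [[5, 182]; [182, 19786]]·[p, q]ᵀ = [535, 58921]ᵀ.
Determinant 5·19786 − 182² = 65806.
p = (535·19786 − 182·58921)/65806 = -5312/2531; q = (5·58921 − 182·535)/65806 = 197235/65806.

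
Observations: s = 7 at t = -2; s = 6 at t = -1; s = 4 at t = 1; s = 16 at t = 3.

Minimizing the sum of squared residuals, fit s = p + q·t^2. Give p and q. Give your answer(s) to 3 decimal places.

p = 3.140, q = 1.363

AᵀA·[p, q]ᵀ = Aᵀs reads: 4·p + 15·q = 33;  15·p + 99·q = 182.
(Σ1 = 4, Σt^2 = 15, Σt^2·t^2 = 99, Σs = 33, Σt^2·s = 182.)
Eliminating q: 99·(row 1) − 15·(row 2) gives 171·p = 99·33 − 15·182 = 537, so p = 179/57.
Then q = (182 − 15·(179/57))/99 = 233/171.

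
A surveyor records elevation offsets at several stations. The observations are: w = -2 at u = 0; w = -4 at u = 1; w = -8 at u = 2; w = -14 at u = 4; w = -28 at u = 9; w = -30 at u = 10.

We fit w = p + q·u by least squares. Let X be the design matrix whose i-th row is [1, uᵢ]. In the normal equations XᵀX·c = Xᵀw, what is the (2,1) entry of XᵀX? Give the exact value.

Row 2 ↔ basis u, column 1 ↔ basis 1, so (XᵀX)_{2,1} = Σᵢ u = (0)·(1) + (1)·(1) + (2)·(1) + (4)·(1) + (9)·(1) + (10)·(1) = 26.

26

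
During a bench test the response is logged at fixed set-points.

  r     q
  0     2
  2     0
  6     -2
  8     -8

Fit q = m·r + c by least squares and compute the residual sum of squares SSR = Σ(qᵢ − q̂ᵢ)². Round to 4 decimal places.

SSR = 7.6000

With design matrix X, XᵀX = [[104, 16]; [16, 4]] and Xᵀq = [-76, -8]ᵀ.
det = 104·4 − 16² = 160.
m = ((-76)·4 − 16·(-8))/160 = -11/10; c = (104·(-8) − 16·(-76))/160 = 12/5.
Residuals: -2/5, -1/5, 11/5, -8/5; SSR = 38/5.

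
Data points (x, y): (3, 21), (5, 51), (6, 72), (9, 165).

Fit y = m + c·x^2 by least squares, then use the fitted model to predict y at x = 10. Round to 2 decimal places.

Setting ∂/∂m … = 0 gives: 4·m + 151·c = 309;  151·m + 8563·c = 17421.
(Σ1 = 4, Σx^2 = 151, Σx^2·x^2 = 8563, Σy = 309, Σx^2·y = 17421.)
Eliminating c: 8563·(row 1) − 151·(row 2) gives 11451·m = 8563·309 − 151·17421 = 15396, so m = 5132/3817.
Then c = (17421 − 151·(5132/3817))/8563 = 7675/3817.
At x = 10: ŷ = (5132/3817)·(1) + (7675/3817)·(100) = 772632/3817.

ŷ = 202.42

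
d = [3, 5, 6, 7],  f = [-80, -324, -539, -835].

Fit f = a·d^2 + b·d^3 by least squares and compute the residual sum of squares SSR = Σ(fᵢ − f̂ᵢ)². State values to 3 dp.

SSR = 0.715

From the data, Σd^2·d^2 = 4403, Σd^2·d^3 = 27951, Σd^3·d^3 = 180659.
For Xᵀf: Σd^2·f = -69139, Σd^3·f = -445489.
Normal equations: [[4403, 27951]; [27951, 180659]]·[a, b]ᵀ = [-69139, -445489]ᵀ.
det = 4403·180659 − 27951² = 14183176.
a = ((-69139)·180659 − 27951·(-445489))/14183176 = -2765683/1013084; b = (4403·(-445489) − 27951·(-69139))/14183176 = -2070277/1013084.
Residuals: -129047/506542, -78129/253271, 173036/253271, -150831/506542; SSR = 362429/506542.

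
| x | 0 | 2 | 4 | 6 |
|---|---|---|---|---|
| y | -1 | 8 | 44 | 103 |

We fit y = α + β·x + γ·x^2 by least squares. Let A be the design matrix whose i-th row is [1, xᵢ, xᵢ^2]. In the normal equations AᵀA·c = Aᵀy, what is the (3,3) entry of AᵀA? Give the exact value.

Row 3 ↔ basis x^2, column 3 ↔ basis x^2, so (AᵀA)_{3,3} = Σᵢ (x^2)·(x^2) = (0)·(0) + (4)·(4) + (16)·(16) + (36)·(36) = 1568.

1568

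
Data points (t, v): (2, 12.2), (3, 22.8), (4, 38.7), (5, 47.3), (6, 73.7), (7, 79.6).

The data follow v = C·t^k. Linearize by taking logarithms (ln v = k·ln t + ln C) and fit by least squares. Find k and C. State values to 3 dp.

k = 1.538, C = 4.269

Taking logs, ln v = k·ln t + ln C, so regress ln v on ln t.
Σln t = 8.5252, Σ(ln t)² = 13.1965, Σln v = 21.8176, Σln t·ln v = 32.6657.
Equations: 13.1965·k + 8.5252·ln C = 32.6657;  8.5252·k + 6·ln C = 21.8176.
Slope k = (n·Σln t·ln v − Σln t·Σln v)/(n·Σ(ln t)² − (Σln t)²) = (6·32.6657 − 8.5252·21.8176)/6.5005 = 1.53772; ln C = (Σln v − k·Σln t)/n = 1.45137, so C = exp(1.45137) = 4.26897.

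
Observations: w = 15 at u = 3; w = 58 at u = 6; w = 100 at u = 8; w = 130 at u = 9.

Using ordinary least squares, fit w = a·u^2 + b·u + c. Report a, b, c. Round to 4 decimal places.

a = 1.6742, b = -1.1136, c = 3.4621

With design matrix A, AᵀA = [[12034, 1484, 190]; [1484, 190, 26]; [190, 26, 4]] and Aᵀw = [19153, 2363, 303]ᵀ.
Row-reducing yields a = 221/132, b = -49/44, c = 457/132.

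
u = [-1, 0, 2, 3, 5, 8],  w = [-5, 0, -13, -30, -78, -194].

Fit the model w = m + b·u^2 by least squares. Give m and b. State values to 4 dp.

m = -1.5679, b = -3.0155

Normal-equation sums: Σ1 = 6, Σu^2 = 103, Σu^2·u^2 = 4819.
And Σw = -320, Σu^2·w = -14693.
Normal equations: [[6, 103]; [103, 4819]]·[m, b]ᵀ = [-320, -14693]ᵀ.
Eliminating b: 4819·(row 1) − 103·(row 2) gives 18305·m = 4819·(-320) − 103·(-14693) = -28701, so m = -28701/18305.
Then b = ((-14693) − 103·(-28701/18305))/4819 = -55198/18305.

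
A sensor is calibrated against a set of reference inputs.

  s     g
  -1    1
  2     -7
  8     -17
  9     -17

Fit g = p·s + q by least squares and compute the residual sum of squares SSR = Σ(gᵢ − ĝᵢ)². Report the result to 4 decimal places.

Entries of AᵀA: Σs·s = 150, Σs = 18, Σ1 = 4.
For Aᵀg: Σs·g = -304, Σg = -40.
Δ = 150·4 − 18² = 276.
p = ((-304)·4 − 18·(-40))/276 = -124/69; q = (150·(-40) − 18·(-304))/276 = -44/23.
Residuals: 77/69, -103/69, -49/69, 25/23; SSR = 356/69.

SSR = 5.1594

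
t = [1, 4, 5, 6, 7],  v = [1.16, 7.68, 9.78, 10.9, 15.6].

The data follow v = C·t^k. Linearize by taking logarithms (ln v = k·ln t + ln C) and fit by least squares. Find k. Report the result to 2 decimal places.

Linearized form: ln v = k·ln t + ln C. From the 5 transformed points,
Sums: Σln t = 6.7334, Σ(ln t)² = 11.5091, Σln v = 9.6034, Σln t·ln v = 16.1222.
Normal system: [[11.5091, 6.7334]; [6.7334, 5]]·[k, ln C]ᵀ = [16.1222, 9.6034]ᵀ.
Slope k = (n·Σln t·ln v − Σln t·Σln v)/(n·Σ(ln t)² − (Σln t)²) = (5·16.1222 − 6.7334·9.6034)/12.2067 = 1.30646; ln C = (Σln v − k·Σln t)/n = 0.16130.

k = 1.31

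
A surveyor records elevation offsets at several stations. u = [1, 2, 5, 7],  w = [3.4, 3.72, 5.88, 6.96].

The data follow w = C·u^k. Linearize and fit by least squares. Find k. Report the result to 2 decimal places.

k = 0.38

Linearized form: ln w = k·ln u + ln C. From the 4 transformed points,
Σln u = 4.2485, Σ(ln u)² = 6.8573, Σln w = 6.2492, Σln u·ln w = 7.5372.
Normal system: [[6.8573, 4.2485]; [4.2485, 4]]·[k, ln C]ᵀ = [7.5372, 6.2492]ᵀ.
Slope k = (n·Σln u·ln w − Σln u·Σln w)/(n·Σ(ln u)² − (Σln u)²) = (4·7.5372 − 4.2485·6.2492)/9.3795 = 0.38372; ln C = (Σln w − k·Σln u)/n = 1.15476.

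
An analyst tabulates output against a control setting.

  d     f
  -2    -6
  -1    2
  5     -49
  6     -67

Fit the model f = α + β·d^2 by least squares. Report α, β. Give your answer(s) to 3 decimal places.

From the data, Σ1 = 4, Σd^2 = 66, Σd^2·d^2 = 1938.
Right-hand side: Σf = -120, Σd^2·f = -3659.
So XᵀX·[α, β]ᵀ = Xᵀf: [[4, 66]; [66, 1938]]·[α, β]ᵀ = [-120, -3659]ᵀ.
det = 4·1938 − 66² = 3396.
α = ((-120)·1938 − 66·(-3659))/3396 = 1489/566; β = (4·(-3659) − 66·(-120))/3396 = -1679/849.

α = 2.631, β = -1.978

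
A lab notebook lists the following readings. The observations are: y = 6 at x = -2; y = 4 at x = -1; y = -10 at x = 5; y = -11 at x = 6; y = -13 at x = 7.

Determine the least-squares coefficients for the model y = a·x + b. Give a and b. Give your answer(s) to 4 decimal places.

Normal-equation sums: Σx·x = 115, Σx = 15, Σ1 = 5.
Moment sums: Σx·y = -223, Σy = -24.
Eliminating b: 5·(row 1) − 15·(row 2) gives 350·a = 5·(-223) − 15·(-24) = -755, so a = -151/70.
Then b = ((-24) − 15·(-151/70))/5 = 117/70.

a = -2.1571, b = 1.6714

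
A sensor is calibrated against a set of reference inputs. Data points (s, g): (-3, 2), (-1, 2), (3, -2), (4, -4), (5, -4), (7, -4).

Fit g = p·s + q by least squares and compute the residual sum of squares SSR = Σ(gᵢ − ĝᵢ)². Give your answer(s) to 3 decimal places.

SSR = 4.047

Setting ∂/∂p … = 0 gives: 109·p + 15·q = -78;  15·p + 6·q = -10.
(Σs·s = 109, Σs = 15, Σ1 = 6, Σs·g = -78, Σg = -10.)
Δ = 109·6 − 15² = 429.
p = ((-78)·6 − 15·(-10))/429 = -106/143; q = (109·(-10) − 15·(-78))/429 = 80/429.
Residuals: -16/39, 460/429, 16/429, -524/429, -206/429, 430/429; SSR = 1736/429.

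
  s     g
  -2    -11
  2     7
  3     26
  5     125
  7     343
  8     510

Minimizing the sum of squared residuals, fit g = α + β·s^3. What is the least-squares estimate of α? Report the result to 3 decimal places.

α = -1.270

Sums needed: Σ1 = 6, Σs^3 = 1007, Σs^3·s^3 = 396275.
For Aᵀg: Σg = 1000, Σs^3·g = 395240.
Δ = 6·396275 − 1007² = 1363601.
α = (1000·396275 − 1007·395240)/1363601 = -1731680/1363601; β = (6·395240 − 1007·1000)/1363601 = 1364440/1363601.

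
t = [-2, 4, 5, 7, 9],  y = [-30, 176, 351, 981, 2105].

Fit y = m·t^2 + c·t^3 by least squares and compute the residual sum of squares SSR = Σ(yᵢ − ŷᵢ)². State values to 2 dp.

MᵀM·[m, c]ᵀ = Mᵀy reads: 9859·m + 79973·c = 230045;  79973·m + 668875·c = 1926407.
Eliminating c: 668875·(row 1) − 79973·(row 2) gives 198757896·m = 668875·230045 − 79973·1926407 = -189197636, so m = -47299409/49689474.
Then c = (1926407 − 79973·(-47299409/49689474))/668875 = 148764457/49689474.
Residuals: -55685464/24844737, -9393640/24844737, 4655579/8281579, 18418142/24844737, -3615709/8281579; SSR = 154602934/24844737.

SSR = 6.22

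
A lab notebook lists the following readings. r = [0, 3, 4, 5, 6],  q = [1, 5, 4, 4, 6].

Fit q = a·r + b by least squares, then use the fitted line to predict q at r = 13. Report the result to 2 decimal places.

From the data, Σr·r = 86, Σr = 18, Σ1 = 5.
And Σr·q = 87, Σq = 20.
Normal equations: [[86, 18]; [18, 5]]·[a, b]ᵀ = [87, 20]ᵀ.
Δ = 86·5 − 18² = 106.
a = (87·5 − 18·20)/106 = 75/106; b = (86·20 − 18·87)/106 = 77/53.
At r = 13: q̂ = (75/106)·(13) + (77/53)·(1) = 1129/106.

q̂ = 10.65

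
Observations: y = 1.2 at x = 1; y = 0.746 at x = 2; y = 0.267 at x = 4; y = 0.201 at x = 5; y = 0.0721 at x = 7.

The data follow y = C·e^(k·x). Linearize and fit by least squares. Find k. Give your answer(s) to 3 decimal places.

k = -0.464

Let Y = ln y. Fitting Y = k·x + ln C by least squares:
XᵀX = [[95.0000, 19.0000]; [19.0000, 5]], rhs = [-32.1159, -5.6654]ᵀ  (here Σx = 19.0000, Σ(x)² = 95.0000, Σln y = -5.6654, Σx·ln y = -32.1159).
Slope k = (n·Σx·ln y − Σx·Σln y)/(n·Σ(x)² − (Σx)²) = (5·-32.1159 − 19.0000·-5.6654)/114.0000 = -0.46437; ln C = (Σln y − k·Σx)/n = 0.63152.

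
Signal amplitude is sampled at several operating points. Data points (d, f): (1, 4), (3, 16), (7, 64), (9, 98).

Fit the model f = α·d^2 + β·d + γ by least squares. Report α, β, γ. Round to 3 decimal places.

Setting ∂/∂α … = 0 gives: 9044·α + 1100·β + 140·γ = 11222;  1100·α + 140·β + 20·γ = 1382;  140·α + 20·β + 4·γ = 182.
Inverting the 3×3 Gram matrix, [α, β, γ]ᵀ = [11/12, 79/30, 1/4]ᵀ.

α = 0.917, β = 2.633, γ = 0.250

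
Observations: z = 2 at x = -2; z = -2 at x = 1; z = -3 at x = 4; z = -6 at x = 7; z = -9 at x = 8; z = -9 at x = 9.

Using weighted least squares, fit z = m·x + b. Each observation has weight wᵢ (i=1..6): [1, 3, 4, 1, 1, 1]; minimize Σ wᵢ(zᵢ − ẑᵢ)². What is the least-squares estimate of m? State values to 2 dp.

m = -0.93

The normal equations are: 265·m + 41·b = -253;  41·m + 11·b = -40.
Determinant 265·11 − 41² = 1234.
m = ((-253)·11 − 41·(-40))/1234 = -1143/1234; b = (265·(-40) − 41·(-253))/1234 = -227/1234.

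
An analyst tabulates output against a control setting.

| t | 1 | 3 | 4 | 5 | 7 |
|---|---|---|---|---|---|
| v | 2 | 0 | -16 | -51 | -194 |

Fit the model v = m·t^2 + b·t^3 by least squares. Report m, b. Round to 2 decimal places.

m = 2.88, b = -0.98

Normal-equation sums: Σt^2·t^2 = 3364, Σt^2·t^3 = 21200, Σt^3·t^3 = 138100.
Moment sums: Σt^2·v = -11035, Σt^3·v = -73939.
det = 3364·138100 − 21200² = 15128400.
m = ((-11035)·138100 − 21200·(-73939))/15128400 = 435733/151284; b = (3364·(-73939) − 21200·(-11035))/15128400 = -3697199/3782100.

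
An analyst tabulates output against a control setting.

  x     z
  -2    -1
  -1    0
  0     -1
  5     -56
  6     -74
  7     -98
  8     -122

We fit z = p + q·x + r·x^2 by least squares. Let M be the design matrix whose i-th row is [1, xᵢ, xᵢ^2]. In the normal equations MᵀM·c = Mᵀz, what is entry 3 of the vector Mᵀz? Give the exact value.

-16678

Entry 3 ↔ basis x^2, so (Mᵀz)_{3} = Σᵢ (x^2)·zᵢ = (4)·(-1) + (1)·(0) + (0)·(-1) + (25)·(-56) + (36)·(-74) + (49)·(-98) + (64)·(-122) = -16678.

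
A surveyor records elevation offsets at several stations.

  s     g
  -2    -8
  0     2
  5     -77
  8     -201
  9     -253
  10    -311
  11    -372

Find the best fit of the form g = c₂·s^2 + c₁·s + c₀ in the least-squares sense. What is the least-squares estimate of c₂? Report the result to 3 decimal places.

c₂ = -3.000

With design matrix M, MᵀM = [[35939, 3689, 395]; [3689, 395, 41]; [395, 41, 7]] and Mᵀg = [-111426, -11456, -1220]ᵀ.
Inverting the 3×3 Gram matrix, [c₂, c₁, c₀]ᵀ = [-582587/194208, -231085/194208, 63395/32368]ᵀ.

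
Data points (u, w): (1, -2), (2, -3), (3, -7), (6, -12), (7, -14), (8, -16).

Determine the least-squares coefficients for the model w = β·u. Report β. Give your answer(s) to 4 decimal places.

Entries of MᵀM: Σu·u = 163.
Right-hand side: Σu·w = -327.
MᵀM·[β]ᵀ = Mᵀw becomes [[163]]·[β]ᵀ = [-327]ᵀ.
Hence β = -327 / 163 ≈ -2.00613.

β = -2.0061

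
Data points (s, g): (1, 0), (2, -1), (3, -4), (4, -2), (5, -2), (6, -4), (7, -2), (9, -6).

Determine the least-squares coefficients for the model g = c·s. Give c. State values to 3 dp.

c = -0.561

Setting ∂/∂c … = 0 gives: 221·c = -124.
(Σs·s = 221, Σs·g = -124.)
c = (-124)/221 = -0.561086.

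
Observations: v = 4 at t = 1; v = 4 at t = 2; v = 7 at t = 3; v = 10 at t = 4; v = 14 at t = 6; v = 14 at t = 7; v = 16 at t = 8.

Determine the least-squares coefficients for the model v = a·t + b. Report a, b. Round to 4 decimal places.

From the data, Σt·t = 179, Σt = 31, Σ1 = 7.
And Σt·v = 383, Σv = 69.
XᵀX·[a, b]ᵀ = Xᵀv becomes [[179, 31]; [31, 7]]·[a, b]ᵀ = [383, 69]ᵀ.
Δ = 179·7 − 31² = 292.
a = (383·7 − 31·69)/292 = 271/146; b = (179·69 − 31·383)/292 = 239/146.

a = 1.8562, b = 1.6370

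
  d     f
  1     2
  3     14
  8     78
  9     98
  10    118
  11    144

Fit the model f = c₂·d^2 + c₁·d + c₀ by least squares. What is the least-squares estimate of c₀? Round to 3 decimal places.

c₀ = 0.234

With design matrix X, XᵀX = [[35380, 3600, 376]; [3600, 376, 42]; [376, 42, 6]] and Xᵀf = [42282, 4314, 454]ᵀ.
Row-reducing yields c₂ = 25891/23998, c₁ = 13410/11999, c₀ = 2803/11999.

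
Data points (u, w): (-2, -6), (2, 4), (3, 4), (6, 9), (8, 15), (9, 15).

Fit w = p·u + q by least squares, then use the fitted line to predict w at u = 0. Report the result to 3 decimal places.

ŵ = -1.461

The normal system AᵀA·[p, q]ᵀ = Aᵀw is [[198, 26]; [26, 6]]·[p, q]ᵀ = [341, 41]ᵀ.
Eliminating q: 6·(row 1) − 26·(row 2) gives 512·p = 6·341 − 26·41 = 980, so p = 245/128.
Then q = (41 − 26·(245/128))/6 = -187/128.
At u = 0: ŵ = (245/128)·(0) + (-187/128)·(1) = -187/128.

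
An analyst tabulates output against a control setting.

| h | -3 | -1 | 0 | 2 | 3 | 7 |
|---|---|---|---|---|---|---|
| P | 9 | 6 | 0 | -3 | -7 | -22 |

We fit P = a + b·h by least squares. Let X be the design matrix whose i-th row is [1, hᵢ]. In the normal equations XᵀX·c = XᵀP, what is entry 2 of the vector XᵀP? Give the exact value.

-214

Entry 2 ↔ basis h, so (XᵀP)_{2} = Σᵢ (h)·Pᵢ = (-3)·(9) + (-1)·(6) + (0)·(0) + (2)·(-3) + (3)·(-7) + (7)·(-22) = -214.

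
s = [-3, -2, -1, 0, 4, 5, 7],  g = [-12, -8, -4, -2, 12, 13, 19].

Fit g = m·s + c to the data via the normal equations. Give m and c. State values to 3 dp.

m = 3.080, c = -1.828

From the data, Σs·s = 104, Σs = 10, Σ1 = 7.
Moment sums: Σs·g = 302, Σg = 18.
Normal equations: [[104, 10]; [10, 7]]·[m, c]ᵀ = [302, 18]ᵀ.
Δ = 104·7 − 10² = 628.
m = (302·7 − 10·18)/628 = 967/314; c = (104·18 − 10·302)/628 = -287/157.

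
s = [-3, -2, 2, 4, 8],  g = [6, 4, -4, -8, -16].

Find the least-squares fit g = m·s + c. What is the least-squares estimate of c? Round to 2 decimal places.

The normal system XᵀX·[m, c]ᵀ = Xᵀg is [[97, 9]; [9, 5]]·[m, c]ᵀ = [-194, -18]ᵀ.
Eliminating c: 5·(row 1) − 9·(row 2) gives 404·m = 5·(-194) − 9·(-18) = -808, so m = -2.
Then c = ((-18) − 9·(-2))/5 = 0.

c = 0.00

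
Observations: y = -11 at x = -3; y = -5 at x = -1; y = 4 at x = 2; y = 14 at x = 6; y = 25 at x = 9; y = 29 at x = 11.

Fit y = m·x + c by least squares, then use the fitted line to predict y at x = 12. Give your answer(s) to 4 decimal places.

The normal system AᵀA·[m, c]ᵀ = Aᵀy is [[252, 24]; [24, 6]]·[m, c]ᵀ = [674, 56]ᵀ.
det = 252·6 − 24² = 936.
m = (674·6 − 24·56)/936 = 75/26; c = (252·56 − 24·674)/936 = -86/39.
At x = 12: ŷ = (75/26)·(12) + (-86/39)·(1) = 1264/39.

ŷ = 32.4103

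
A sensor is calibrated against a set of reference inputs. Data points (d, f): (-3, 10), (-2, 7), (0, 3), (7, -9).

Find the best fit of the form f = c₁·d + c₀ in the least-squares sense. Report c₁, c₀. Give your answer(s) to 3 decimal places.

The normal equations are: 62·c₁ + 2·c₀ = -107;  2·c₁ + 4·c₀ = 11.
(Σd·d = 62, Σd = 2, Σ1 = 4, Σd·f = -107, Σf = 11.)
det = 62·4 − 2² = 244.
c₁ = ((-107)·4 − 2·11)/244 = -225/122; c₀ = (62·11 − 2·(-107))/244 = 224/61.

c₁ = -1.844, c₀ = 3.672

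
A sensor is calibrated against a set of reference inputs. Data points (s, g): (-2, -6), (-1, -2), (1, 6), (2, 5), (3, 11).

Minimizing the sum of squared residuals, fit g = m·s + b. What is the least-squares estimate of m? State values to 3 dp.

With design matrix A, AᵀA = [[19, 3]; [3, 5]] and Aᵀg = [63, 14]ᵀ.
Eliminating b: 5·(row 1) − 3·(row 2) gives 86·m = 5·63 − 3·14 = 273, so m = 273/86.
Then b = (14 − 3·(273/86))/5 = 77/86.

m = 3.174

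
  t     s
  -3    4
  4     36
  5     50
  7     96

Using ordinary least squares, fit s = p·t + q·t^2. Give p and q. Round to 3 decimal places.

MᵀM·[p, q]ᵀ = Mᵀs reads: 99·p + 505·q = 1054;  505·p + 3363·q = 6566.
(Σt·t = 99, Σt·t^2 = 505, Σt^2·t^2 = 3363, Σt·s = 1054, Σt^2·s = 6566.)
Δ = 99·3363 − 505² = 77912.
p = (1054·3363 − 505·6566)/77912 = 57193/19478; q = (99·6566 − 505·1054)/77912 = 29441/19478.

p = 2.936, q = 1.512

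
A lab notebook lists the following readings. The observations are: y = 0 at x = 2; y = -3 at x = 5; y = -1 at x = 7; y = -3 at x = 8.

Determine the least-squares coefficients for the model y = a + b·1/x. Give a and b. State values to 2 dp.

a = -3.27, b = 6.27

Normal-equation sums: Σ1 = 4, Σ1/x = 271/280, Σ1/x·1/x = 25561/78400.
Moment sums: Σy = -7, Σ1/x·y = -313/280.
AᵀA·[a, b]ᵀ = Aᵀy becomes [[4, 271/280]; [271/280, 25561/78400]]·[a, b]ᵀ = [-7, -313/280]ᵀ.
Eliminating b: (25561/78400)·(row 1) − (271/280)·(row 2) gives (28803/78400)·a = (25561/78400)·(-7) − (271/280)·(-313/280) = -11763/9800, so a = -31368/9601.
Then b = ((-313/280) − (271/280)·(-31368/9601))/(25561/78400) = 60200/9601.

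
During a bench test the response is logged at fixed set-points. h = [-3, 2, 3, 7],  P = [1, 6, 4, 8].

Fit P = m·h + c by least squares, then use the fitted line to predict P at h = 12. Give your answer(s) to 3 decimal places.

Compute the Gram sums: Σh·h = 71, Σh = 9, Σ1 = 4.
And Σh·P = 77, ΣP = 19.
So MᵀM·[m, c]ᵀ = MᵀP: [[71, 9]; [9, 4]]·[m, c]ᵀ = [77, 19]ᵀ.
Eliminating c: 4·(row 1) − 9·(row 2) gives 203·m = 4·77 − 9·19 = 137, so m = 137/203.
Then c = (19 − 9·(137/203))/4 = 656/203.
At h = 12: P̂ = (137/203)·(12) + (656/203)·(1) = 2300/203.

P̂ = 11.330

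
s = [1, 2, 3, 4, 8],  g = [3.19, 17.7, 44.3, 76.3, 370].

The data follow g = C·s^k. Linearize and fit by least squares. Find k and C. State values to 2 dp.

Linearized form: ln g = k·ln s + ln C. From the 5 transformed points,
Σln s = 5.2575, Σ(ln s)² = 7.9333, Σln g = 18.0727, Σln s·ln g = 24.4625.
Equations: 7.9333·k + 5.2575·ln C = 24.4625;  5.2575·k + 5·ln C = 18.0727.
Slope k = (n·Σln s·ln g − Σln s·Σln g)/(n·Σ(ln s)² − (Σln s)²) = (5·24.4625 − 5.2575·18.0727)/12.0252 = 2.26984; ln C = (Σln g − k·Σln s)/n = 1.22781, so C = exp(1.22781) = 3.41374.

k = 2.27, C = 3.41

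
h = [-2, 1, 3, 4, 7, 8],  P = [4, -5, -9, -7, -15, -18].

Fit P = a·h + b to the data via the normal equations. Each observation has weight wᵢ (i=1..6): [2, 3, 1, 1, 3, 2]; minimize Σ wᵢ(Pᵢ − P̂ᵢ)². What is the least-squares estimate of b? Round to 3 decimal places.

b = -1.443

AᵀWA·[a, b]ᵀ = AᵀWP reads: 311·a + 43·b = -689;  43·a + 12·b = -104.
Eliminating b: 12·(row 1) − 43·(row 2) gives 1883·a = 12·(-689) − 43·(-104) = -3796, so a = -3796/1883.
Then b = ((-104) − 43·(-3796/1883))/12 = -2717/1883.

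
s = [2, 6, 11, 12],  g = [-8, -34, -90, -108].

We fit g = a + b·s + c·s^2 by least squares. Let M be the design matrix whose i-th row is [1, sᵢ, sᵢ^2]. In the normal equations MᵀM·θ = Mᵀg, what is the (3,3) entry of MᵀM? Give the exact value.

36689

Row 3 ↔ basis s^2, column 3 ↔ basis s^2, so (MᵀM)_{3,3} = Σᵢ (s^2)·(s^2) = (4)·(4) + (36)·(36) + (121)·(121) + (144)·(144) = 36689.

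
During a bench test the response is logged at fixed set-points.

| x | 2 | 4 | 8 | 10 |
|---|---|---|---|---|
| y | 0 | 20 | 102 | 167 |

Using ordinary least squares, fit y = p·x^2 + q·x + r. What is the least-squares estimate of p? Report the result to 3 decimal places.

Compute the Gram sums: Σx^2·x^2 = 14368, Σx^2·x = 1584, Σx^2 = 184, Σx·x = 184, Σx = 24, Σ1 = 4.
And Σx^2·y = 23548, Σx·y = 2566, Σy = 289.
So AᵀA·[p, q, r]ᵀ = Aᵀy: [[14368, 1584, 184]; [1584, 184, 24]; [184, 24, 4]]·[p, q, r]ᵀ = [23548, 2566, 289]ᵀ.
Inverting the 3×3 Gram matrix, [p, q, r]ᵀ = [15/8, -17/10, -19/5]ᵀ.

p = 1.875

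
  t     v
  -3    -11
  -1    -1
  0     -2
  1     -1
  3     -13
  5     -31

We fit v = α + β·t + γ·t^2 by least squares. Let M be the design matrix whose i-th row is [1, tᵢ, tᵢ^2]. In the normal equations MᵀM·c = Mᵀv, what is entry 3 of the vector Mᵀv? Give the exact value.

-993

Entry 3 ↔ basis t^2, so (Mᵀv)_{3} = Σᵢ (t^2)·vᵢ = (9)·(-11) + (1)·(-1) + (0)·(-2) + (1)·(-1) + (9)·(-13) + (25)·(-31) = -993.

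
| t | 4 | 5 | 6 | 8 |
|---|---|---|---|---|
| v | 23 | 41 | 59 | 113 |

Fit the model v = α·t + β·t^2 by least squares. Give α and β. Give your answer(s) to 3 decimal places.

α = -2.347, β = 2.057

The normal equations are: 141·α + 917·β = 1555;  917·α + 6273·β = 10749.
Eliminating β: 6273·(row 1) − 917·(row 2) gives 43604·α = 6273·1555 − 917·10749 = -102318, so α = -51159/21802.
Then β = (10749 − 917·(-51159/21802))/6273 = 44837/21802.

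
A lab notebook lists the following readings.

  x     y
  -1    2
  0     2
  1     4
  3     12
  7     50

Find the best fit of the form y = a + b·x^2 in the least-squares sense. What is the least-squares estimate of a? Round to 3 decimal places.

Normal-equation sums: Σ1 = 5, Σx^2 = 60, Σx^2·x^2 = 2484.
Right-hand side: Σy = 70, Σx^2·y = 2564.
Eliminating b: 2484·(row 1) − 60·(row 2) gives 8820·a = 2484·70 − 60·2564 = 20040, so a = 334/147.
Then b = (2564 − 60·(334/147))/2484 = 431/441.

a = 2.272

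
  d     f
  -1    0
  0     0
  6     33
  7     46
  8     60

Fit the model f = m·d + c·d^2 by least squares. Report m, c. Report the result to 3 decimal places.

Sums needed: Σd·d = 150, Σd·d^2 = 1070, Σd^2·d^2 = 7794.
And Σd·f = 1000, Σd^2·f = 7282.
Δ = 150·7794 − 1070² = 24200.
m = (1000·7794 − 1070·7282)/24200 = 113/1210; c = (150·7282 − 1070·1000)/24200 = 223/242.

m = 0.093, c = 0.921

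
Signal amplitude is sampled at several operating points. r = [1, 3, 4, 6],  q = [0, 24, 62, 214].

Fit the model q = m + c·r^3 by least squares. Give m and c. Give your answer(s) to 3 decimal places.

m = -1.928, c = 0.999

Normal-equation sums: Σ1 = 4, Σr^3 = 308, Σr^3·r^3 = 51482.
Moment sums: Σq = 300, Σr^3·q = 50840.
So AᵀA·[m, c]ᵀ = Aᵀq: [[4, 308]; [308, 51482]]·[m, c]ᵀ = [300, 50840]ᵀ.
Eliminating c: 51482·(row 1) − 308·(row 2) gives 111064·m = 51482·300 − 308·50840 = -214120, so m = -26765/13883.
Then c = (50840 − 308·(-26765/13883))/51482 = 13870/13883.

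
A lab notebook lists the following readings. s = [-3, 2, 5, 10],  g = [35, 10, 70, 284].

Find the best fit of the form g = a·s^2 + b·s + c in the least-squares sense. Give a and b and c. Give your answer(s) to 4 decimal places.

a = 2.9875, b = -1.7159, c = 2.6868

With design matrix X, XᵀX = [[10722, 1106, 138]; [1106, 138, 14]; [138, 14, 4]] and Xᵀg = [30505, 3105, 399]ᵀ.
Row-reducing yields a = 239/80, b = -12217/7120, c = 1913/712.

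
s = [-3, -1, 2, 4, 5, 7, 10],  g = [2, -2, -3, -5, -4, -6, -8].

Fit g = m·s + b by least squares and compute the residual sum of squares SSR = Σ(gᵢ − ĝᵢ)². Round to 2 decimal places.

Setting ∂/∂m … = 0 gives: 204·m + 24·b = -172;  24·m + 7·b = -26.
(Σs·s = 204, Σs = 24, Σ1 = 7, Σs·g = -172, Σg = -26.)
Eliminating b: 7·(row 1) − 24·(row 2) gives 852·m = 7·(-172) − 24·(-26) = -580, so m = -145/213.
Then b = ((-26) − 24·(-145/213))/7 = -98/71.
Residuals: 95/71, -277/213, -55/213, -191/213, 167/213, 31/213, 40/213; SSR = 1070/213.

SSR = 5.02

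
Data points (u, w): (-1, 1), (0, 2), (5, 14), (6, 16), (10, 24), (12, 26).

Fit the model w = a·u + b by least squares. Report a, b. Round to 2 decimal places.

a = 2.03, b = 3.02

With design matrix A, AᵀA = [[306, 32]; [32, 6]] and Aᵀw = [717, 83]ᵀ.
det = 306·6 − 32² = 812.
a = (717·6 − 32·83)/812 = 823/406; b = (306·83 − 32·717)/812 = 1227/406.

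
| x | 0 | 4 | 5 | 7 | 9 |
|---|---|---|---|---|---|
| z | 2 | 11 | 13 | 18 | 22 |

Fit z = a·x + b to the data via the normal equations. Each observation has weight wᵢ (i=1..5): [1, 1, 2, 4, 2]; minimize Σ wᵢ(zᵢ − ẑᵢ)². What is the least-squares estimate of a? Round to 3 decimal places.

a = 2.250

Compute the Gram sums: Σwᵢ·x·x = 424, Σwᵢ·x = 60, Σwᵢ·1 = 10.
Right-hand side: Σwᵢ·x·z = 1074, Σwᵢ·z = 155.
Normal equations: [[424, 60]; [60, 10]]·[a, b]ᵀ = [1074, 155]ᵀ.
Δ = 424·10 − 60² = 640.
a = (1074·10 − 60·155)/640 = 9/4; b = (424·155 − 60·1074)/640 = 2.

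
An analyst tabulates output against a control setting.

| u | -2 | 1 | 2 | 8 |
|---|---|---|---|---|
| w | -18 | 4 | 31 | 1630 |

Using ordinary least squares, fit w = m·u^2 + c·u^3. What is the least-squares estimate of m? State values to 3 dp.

Compute the Gram sums: Σu^2·u^2 = 4129, Σu^2·u^3 = 32769, Σu^3·u^3 = 262273.
Right-hand side: Σu^2·w = 104376, Σu^3·w = 834956.
XᵀX·[m, c]ᵀ = Xᵀw becomes [[4129, 32769]; [32769, 262273]]·[m, c]ᵀ = [104376, 834956]ᵀ.
Determinant 4129·262273 − 32769² = 9117856.
m = (104376·262273 − 32769·834956)/9117856 = 325761/207224; c = (4129·834956 − 32769·104376)/9117856 = 6809045/2279464.

m = 1.572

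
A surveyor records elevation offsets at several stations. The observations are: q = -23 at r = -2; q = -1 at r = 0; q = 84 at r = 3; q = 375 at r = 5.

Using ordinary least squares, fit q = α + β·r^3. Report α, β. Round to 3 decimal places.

α = 0.862, β = 2.997

From the data, Σ1 = 4, Σr^3 = 144, Σr^3·r^3 = 16418.
Moment sums: Σq = 435, Σr^3·q = 49327.
So XᵀX·[α, β]ᵀ = Xᵀq: [[4, 144]; [144, 16418]]·[α, β]ᵀ = [435, 49327]ᵀ.
Determinant 4·16418 − 144² = 44936.
α = (435·16418 − 144·49327)/44936 = 19371/22468; β = (4·49327 − 144·435)/44936 = 33667/11234.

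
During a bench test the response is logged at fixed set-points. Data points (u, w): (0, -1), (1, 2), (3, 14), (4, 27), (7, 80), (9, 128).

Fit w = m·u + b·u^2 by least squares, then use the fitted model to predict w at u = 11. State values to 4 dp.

AᵀA·[m, b]ᵀ = Aᵀw reads: 156·m + 1164·b = 1864;  1164·m + 9300·b = 14848.
(Σu·u = 156, Σu·u^2 = 1164, Σu^2·u^2 = 9300, Σu·w = 1864, Σu^2·w = 14848.)
Eliminating b: 9300·(row 1) − 1164·(row 2) gives 95904·m = 9300·1864 − 1164·14848 = 52128, so m = 181/333.
Then b = (14848 − 1164·(181/333))/9300 = 509/333.
At u = 11: ŵ = (181/333)·(11) + (509/333)·(121) = 63580/333.

ŵ = 190.9309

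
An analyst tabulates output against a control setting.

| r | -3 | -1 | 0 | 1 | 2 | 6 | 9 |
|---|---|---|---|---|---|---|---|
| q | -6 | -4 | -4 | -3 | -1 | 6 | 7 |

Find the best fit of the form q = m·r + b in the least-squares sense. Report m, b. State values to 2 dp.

m = 1.21, b = -3.14

Normal-equation sums: Σr·r = 132, Σr = 14, Σ1 = 7.
Moment sums: Σr·q = 116, Σq = -5.
XᵀX·[m, b]ᵀ = Xᵀq becomes [[132, 14]; [14, 7]]·[m, b]ᵀ = [116, -5]ᵀ.
Eliminating b: 7·(row 1) − 14·(row 2) gives 728·m = 7·116 − 14·(-5) = 882, so m = 63/52.
Then b = ((-5) − 14·(63/52))/7 = -571/182.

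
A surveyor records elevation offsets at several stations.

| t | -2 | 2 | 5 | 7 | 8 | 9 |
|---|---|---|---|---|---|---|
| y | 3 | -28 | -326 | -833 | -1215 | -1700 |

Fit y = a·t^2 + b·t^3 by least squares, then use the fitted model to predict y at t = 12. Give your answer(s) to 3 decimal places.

ŷ = -3880.756

Normal-equation sums: Σt^2·t^2 = 13715, Σt^2·t^3 = 111749, Σt^3·t^3 = 926987.
For Aᵀy: Σt^2·y = -264527, Σt^3·y = -2188097.
Normal equations: [[13715, 111749]; [111749, 926987]]·[a, b]ᵀ = [-264527, -2188097]ᵀ.
det = 13715·926987 − 111749² = 225787704.
a = ((-264527)·926987 − 111749·(-2188097))/225787704 = -28976604/9407821; b = (13715·(-2188097) − 111749·(-264527))/225787704 = -18713443/9407821.
At t = 12: ŷ = (-28976604/9407821)·(144) + (-18713443/9407821)·(1728) = -36509460480/9407821.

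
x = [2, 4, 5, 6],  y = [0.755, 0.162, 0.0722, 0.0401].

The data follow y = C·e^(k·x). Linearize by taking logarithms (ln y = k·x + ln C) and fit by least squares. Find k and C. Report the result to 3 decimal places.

k = -0.744, C = 3.244

Taking logs, ln y = k·x + ln C, so regress ln y on x.
Sums: Σx = 17.0000, Σ(x)² = 81.0000, Σln y = -7.9459, Σx·ln y = -40.2826.
Normal system: [[81.0000, 17.0000]; [17.0000, 4]]·[k, ln C]ᵀ = [-40.2826, -7.9459]ᵀ.
Solving (det = 35.0000): k = -0.74429, ln C = 1.17675, so C = exp(1.17675) = 3.24383.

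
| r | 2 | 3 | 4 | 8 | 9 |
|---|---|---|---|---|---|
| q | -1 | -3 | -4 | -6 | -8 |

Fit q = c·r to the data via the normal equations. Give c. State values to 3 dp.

c = -0.845

Sums needed: Σr·r = 174.
Moment sums: Σr·q = -147.
AᵀA·[c]ᵀ = Aᵀq becomes [[174]]·[c]ᵀ = [-147]ᵀ.
c = (-147)/174 = -0.844828.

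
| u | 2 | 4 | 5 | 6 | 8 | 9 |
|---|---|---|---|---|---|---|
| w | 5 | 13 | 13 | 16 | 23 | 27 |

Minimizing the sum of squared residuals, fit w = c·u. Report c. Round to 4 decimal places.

Setting ∂/∂c … = 0 gives: 226·c = 650.
c = 650/226 = 2.87611.

c = 2.8761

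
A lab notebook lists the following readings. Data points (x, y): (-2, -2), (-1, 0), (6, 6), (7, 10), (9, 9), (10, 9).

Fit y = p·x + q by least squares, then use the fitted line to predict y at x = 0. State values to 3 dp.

ŷ = 0.666

Normal-equation sums: Σx·x = 271, Σx = 29, Σ1 = 6.
For Mᵀy: Σx·y = 281, Σy = 32.
So MᵀM·[p, q]ᵀ = Mᵀy: [[271, 29]; [29, 6]]·[p, q]ᵀ = [281, 32]ᵀ.
Eliminating q: 6·(row 1) − 29·(row 2) gives 785·p = 6·281 − 29·32 = 758, so p = 758/785.
Then q = (32 − 29·(758/785))/6 = 523/785.
At x = 0: ŷ = (758/785)·(0) + (523/785)·(1) = 523/785.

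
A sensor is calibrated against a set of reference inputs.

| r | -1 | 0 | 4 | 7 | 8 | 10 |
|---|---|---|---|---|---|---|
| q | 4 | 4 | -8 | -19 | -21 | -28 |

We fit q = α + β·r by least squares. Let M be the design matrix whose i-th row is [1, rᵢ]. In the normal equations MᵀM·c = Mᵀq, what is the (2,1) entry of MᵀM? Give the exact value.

28

Row 2 ↔ basis r, column 1 ↔ basis 1, so (MᵀM)_{2,1} = Σᵢ r = (-1)·(1) + (0)·(1) + (4)·(1) + (7)·(1) + (8)·(1) + (10)·(1) = 28.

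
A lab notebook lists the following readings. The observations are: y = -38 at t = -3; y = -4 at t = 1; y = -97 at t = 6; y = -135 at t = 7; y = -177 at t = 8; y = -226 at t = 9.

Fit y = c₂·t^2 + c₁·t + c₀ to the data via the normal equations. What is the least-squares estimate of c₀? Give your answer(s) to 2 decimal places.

c₀ = -3.42

Compute the Gram sums: Σt^2·t^2 = 14436, Σt^2·t = 1774, Σt^2 = 240, Σt·t = 240, Σt = 28, Σ1 = 6.
Right-hand side: Σt^2·y = -40087, Σt·y = -4867, Σy = -677.
So MᵀM·[c₂, c₁, c₀]ᵀ = Mᵀy: [[14436, 1774, 240]; [1774, 240, 28]; [240, 28, 6]]·[c₂, c₁, c₀]ᵀ = [-40087, -4867, -677]ᵀ.
Solving the 3×3 system (Gaussian elimination) gives c₂ = -457927/151530, c₁ = 124151/50510, c₀ = -518669/151530.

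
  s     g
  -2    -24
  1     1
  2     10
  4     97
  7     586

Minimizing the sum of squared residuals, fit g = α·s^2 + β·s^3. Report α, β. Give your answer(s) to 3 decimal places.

α = -1.808, β = 1.967

Setting ∂/∂α … = 0 gives: 2690·α + 17832·β = 30211;  17832·α + 121874·β = 207479.
(Σs^2·s^2 = 2690, Σs^2·s^3 = 17832, Σs^3·s^3 = 121874, Σs^2·g = 30211, Σs^3·g = 207479.)
Eliminating β: 121874·(row 1) − 17832·(row 2) gives 9860836·α = 121874·30211 − 17832·207479 = -17830114, so α = -8915057/4930418.
Then β = (207479 − 17832·(-8915057/4930418))/121874 = 9697979/4930418.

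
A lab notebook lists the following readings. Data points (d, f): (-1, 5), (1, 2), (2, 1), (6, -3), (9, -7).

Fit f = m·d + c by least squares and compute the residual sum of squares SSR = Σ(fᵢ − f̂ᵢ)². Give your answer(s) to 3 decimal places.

SSR = 0.466

Normal-equation sums: Σd·d = 123, Σd = 17, Σ1 = 5.
Moment sums: Σd·f = -82, Σf = -2.
So MᵀM·[m, c]ᵀ = Mᵀf: [[123, 17]; [17, 5]]·[m, c]ᵀ = [-82, -2]ᵀ.
det = 123·5 − 17² = 326.
m = ((-82)·5 − 17·(-2))/326 = -188/163; c = (123·(-2) − 17·(-82))/326 = 574/163.
Residuals: 53/163, -60/163, -35/163, 65/163, -23/163; SSR = 76/163.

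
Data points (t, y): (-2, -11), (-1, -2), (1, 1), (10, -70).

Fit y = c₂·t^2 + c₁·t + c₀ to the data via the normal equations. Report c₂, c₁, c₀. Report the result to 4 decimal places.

Entries of AᵀA: Σt^2·t^2 = 10018, Σt^2·t = 992, Σt^2 = 106, Σt·t = 106, Σt = 8, Σ1 = 4.
And Σt^2·y = -7045, Σt·y = -675, Σy = -82.
Normal equations: [[10018, 992, 106]; [992, 106, 8]; [106, 8, 4]]·[c₂, c₁, c₀]ᵀ = [-7045, -675, -82]ᵀ.
Inverting the 3×3 Gram matrix, [c₂, c₁, c₀]ᵀ = [-1330/1347, 12929/4490, -1259/13470]ᵀ.

c₂ = -0.9874, c₁ = 2.8795, c₀ = -0.0935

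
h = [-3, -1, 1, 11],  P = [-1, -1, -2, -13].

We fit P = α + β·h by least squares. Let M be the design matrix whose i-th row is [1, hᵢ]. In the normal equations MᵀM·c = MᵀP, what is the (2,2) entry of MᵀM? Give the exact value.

132

Row 2 ↔ basis h, column 2 ↔ basis h, so (MᵀM)_{2,2} = Σᵢ (h)·(h) = (-3)·(-3) + (-1)·(-1) + (1)·(1) + (11)·(11) = 132.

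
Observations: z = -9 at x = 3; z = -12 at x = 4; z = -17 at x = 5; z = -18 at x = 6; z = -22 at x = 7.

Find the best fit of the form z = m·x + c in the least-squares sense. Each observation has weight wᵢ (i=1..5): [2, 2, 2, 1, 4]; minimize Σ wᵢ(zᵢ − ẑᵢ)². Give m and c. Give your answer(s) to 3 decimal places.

Setting ∂/∂m … = 0 gives: 332·m + 58·c = -1044;  58·m + 11·c = -182.
Eliminating c: 11·(row 1) − 58·(row 2) gives 288·m = 11·(-1044) − 58·(-182) = -928, so m = -29/9.
Then c = ((-182) − 58·(-29/9))/11 = 4/9.

m = -3.222, c = 0.444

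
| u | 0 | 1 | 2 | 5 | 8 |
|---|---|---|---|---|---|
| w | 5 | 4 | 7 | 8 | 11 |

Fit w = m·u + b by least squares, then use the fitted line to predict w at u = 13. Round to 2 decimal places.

ŵ = 14.79

Normal-equation sums: Σu·u = 94, Σu = 16, Σ1 = 5.
And Σu·w = 146, Σw = 35.
So AᵀA·[m, b]ᵀ = Aᵀw: [[94, 16]; [16, 5]]·[m, b]ᵀ = [146, 35]ᵀ.
Δ = 94·5 − 16² = 214.
m = (146·5 − 16·35)/214 = 85/107; b = (94·35 − 16·146)/214 = 477/107.
At u = 13: ŵ = (85/107)·(13) + (477/107)·(1) = 1582/107.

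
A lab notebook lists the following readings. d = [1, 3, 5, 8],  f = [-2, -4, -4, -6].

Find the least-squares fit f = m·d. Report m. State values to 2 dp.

m = -0.83

Setting ∂/∂m … = 0 gives: 99·m = -82.
Hence m = -82 / 99 ≈ -0.828283.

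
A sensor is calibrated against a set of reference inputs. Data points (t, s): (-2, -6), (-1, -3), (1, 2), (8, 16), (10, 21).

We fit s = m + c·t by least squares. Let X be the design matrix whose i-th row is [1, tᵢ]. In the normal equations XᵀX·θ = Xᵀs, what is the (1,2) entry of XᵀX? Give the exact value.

16

Row 1 ↔ basis 1, column 2 ↔ basis t, so (XᵀX)_{1,2} = Σᵢ t = (1)·(-2) + (1)·(-1) + (1)·(1) + (1)·(8) + (1)·(10) = 16.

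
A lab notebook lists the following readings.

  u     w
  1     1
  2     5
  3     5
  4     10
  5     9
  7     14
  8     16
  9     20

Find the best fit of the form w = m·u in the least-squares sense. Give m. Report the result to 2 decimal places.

Sums needed: Σu·u = 249.
Moment sums: Σu·w = 517.
Hence m = 517 / 249 ≈ 2.07631.

m = 2.08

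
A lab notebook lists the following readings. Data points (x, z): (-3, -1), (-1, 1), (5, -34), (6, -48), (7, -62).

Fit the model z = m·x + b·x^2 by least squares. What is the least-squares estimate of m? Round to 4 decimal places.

m = -2.3457

With design matrix A, AᵀA = [[120, 656]; [656, 4404]] and Aᵀz = [-890, -5624]ᵀ.
Eliminating b: 4404·(row 1) − 656·(row 2) gives 98144·m = 4404·(-890) − 656·(-5624) = -230216, so m = -28777/12268.
Then b = ((-5624) − 656·(-28777/12268))/4404 = -2845/3067.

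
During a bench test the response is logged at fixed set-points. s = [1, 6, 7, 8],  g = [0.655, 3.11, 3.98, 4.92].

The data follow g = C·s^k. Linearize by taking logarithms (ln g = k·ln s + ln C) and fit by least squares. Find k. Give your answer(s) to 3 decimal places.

k = 0.934

Linearized form: ln g = k·ln s + ln C. From the 4 transformed points,
Σln s = 5.8171, Σ(ln s)² = 11.3210, Σln g = 3.6861, Σln s·ln g = 8.0340.
Normal system: [[11.3210, 5.8171]; [5.8171, 4]]·[k, ln C]ᵀ = [8.0340, 3.6861]ᵀ.
Δ = 11.3210·4 − (5.8171)² = 11.4454; k = (8.0340·4 − 5.8171·3.6861)/11.4454 = 0.93432, ln C = (11.3210·3.6861 − 5.8171·8.0340)/11.4454 = -0.43723.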